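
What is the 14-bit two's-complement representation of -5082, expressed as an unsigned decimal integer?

11302

5082 in 14 bits: 01001111011010
Invert: 10110000100101
Add 1:  10110000100110 = 11302
(Check: 2^14 - 5082 = 16384 - 5082 = 11302.)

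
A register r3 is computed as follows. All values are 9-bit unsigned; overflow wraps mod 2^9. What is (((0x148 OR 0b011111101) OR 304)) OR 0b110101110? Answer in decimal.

0x148 = 101001000
0b011111101 = 011111101
→ OR → 111111101 = 509
304 = 100110000
→ OR → 111111101 = 509
0b110101110 = 110101110
→ OR → 111111111 = 511

511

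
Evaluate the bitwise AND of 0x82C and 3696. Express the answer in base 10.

2080

0x82C = 100000101100
3696 = 111001110000
AND → 100000100000 = 2080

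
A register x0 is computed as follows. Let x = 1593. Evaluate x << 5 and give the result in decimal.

50976

1593 = 0000011000111001
shift left by 5 → 1100011100100000 = 50976
(equivalently, 1593 × 2^5 = 1593 × 32)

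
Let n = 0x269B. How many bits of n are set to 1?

8

0x269B = 10011010011011
Count the 1s: 1 + 1 + 1 + 1 + 1 + 1 + 1 + 1 = 8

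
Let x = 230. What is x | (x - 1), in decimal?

x = 11100110 = 230
x - 1 = 11100101
OR    = 11100111 = 231
(x | (x - 1) sets all bits below the lowest set bit.)

231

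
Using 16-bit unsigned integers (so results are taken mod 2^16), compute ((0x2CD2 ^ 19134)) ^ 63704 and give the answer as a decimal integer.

0x2CD2 = 0010110011010010
19134 = 0100101010111110
→ ^ → 0110011001101100 = 26220
63704 = 1111100011011000
→ ^ → 1001111010110100 = 40628

40628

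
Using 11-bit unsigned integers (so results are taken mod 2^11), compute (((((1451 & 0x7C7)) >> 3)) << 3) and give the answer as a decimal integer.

1408

1451 = 10110101011
0x7C7 = 11111000111
→ & → 10110000011 = 1411
→ >> 3 → 00010110000 = 176
→ << 3 (mod 2^11) → 10110000000 = 1408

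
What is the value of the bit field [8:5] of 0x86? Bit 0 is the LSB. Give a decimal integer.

v = 010000110
Shift right by 5: 0100
Mask low 4 bits: 0100 = 4

4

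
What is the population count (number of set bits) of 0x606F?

0x606F = 110000001101111
Count the 1s: 1 + 1 + 1 + 1 + 1 + 1 + 1 + 1 = 8

8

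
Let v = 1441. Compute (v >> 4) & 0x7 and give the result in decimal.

v = 10110100001
Shift right by 4: 1011010
Mask low 3 bits: 010 = 2

2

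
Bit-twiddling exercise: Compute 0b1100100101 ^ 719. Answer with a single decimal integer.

a = 1100100101
719 = 1011001111
XOR → 0111101010 = 490

490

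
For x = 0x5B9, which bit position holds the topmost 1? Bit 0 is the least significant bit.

10

0x5B9 = 10110111001
The topmost 1 is at position 10 (since 2^10 = 1024 ≤ 1465 < 2048).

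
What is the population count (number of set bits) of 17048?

17048 = 100001010011000
Count the 1s: 1 + 1 + 1 + 1 + 1 = 5

5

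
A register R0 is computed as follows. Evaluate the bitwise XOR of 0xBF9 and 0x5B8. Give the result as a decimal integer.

0xBF9 = 101111111001
0x5B8 = 010110111000
XOR → 111001000001 = 3649

3649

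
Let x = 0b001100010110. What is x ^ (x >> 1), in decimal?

669

x = 1100010110 = 790
x>>1 = 0110001011
XOR  = 1010011101 = 669
(x ^ (x >> 1) gives the standard binary-reflected Gray code of x.)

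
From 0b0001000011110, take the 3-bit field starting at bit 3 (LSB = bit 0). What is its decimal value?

v = 0001000011110
Shift right by 3: 0001000011
Mask low 3 bits: 011 = 3

3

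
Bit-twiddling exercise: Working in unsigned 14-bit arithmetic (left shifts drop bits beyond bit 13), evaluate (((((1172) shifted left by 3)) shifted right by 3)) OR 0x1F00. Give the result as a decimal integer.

1172 = 00010010010100
→ shifted left by 3 (mod 2^14) → 10010010100000 = 9376
→ shifted right by 3 → 00010010010100 = 1172
0x1F00 = 01111100000000
→ OR → 01111110010100 = 8084

8084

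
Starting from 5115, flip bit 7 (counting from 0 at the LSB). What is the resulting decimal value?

4987

x = 01001111111011
bit 7 is currently 1; toggle it via x ^ (1 << 7) = x ^ 128
→ 01001101111011 = 4987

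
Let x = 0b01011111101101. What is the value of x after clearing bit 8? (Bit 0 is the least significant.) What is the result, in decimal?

x = 01011111101101
bit 8 is currently 1; clear it via x & ~(1 << 8) = x & ~256
→ 01011011101101 = 5869

5869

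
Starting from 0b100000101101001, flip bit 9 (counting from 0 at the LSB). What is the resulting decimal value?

x = 100000101101001
bit 9 is currently 0; toggle it via x ^ (1 << 9) = x ^ 512
→ 100001101101001 = 17257

17257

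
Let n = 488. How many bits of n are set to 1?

5

488 = 111101000
Count the 1s: 1 + 1 + 1 + 1 + 1 = 5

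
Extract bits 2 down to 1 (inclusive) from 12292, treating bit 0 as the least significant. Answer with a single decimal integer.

2

v = 11000000000100
Shift right by 1: 1100000000010
Mask low 2 bits: 10 = 2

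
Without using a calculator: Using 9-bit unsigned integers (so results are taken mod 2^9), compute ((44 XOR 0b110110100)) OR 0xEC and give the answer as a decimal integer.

508

44 = 000101100
0b110110100 = 110110100
→ XOR → 110011000 = 408
0xEC = 011101100
→ OR → 111111100 = 508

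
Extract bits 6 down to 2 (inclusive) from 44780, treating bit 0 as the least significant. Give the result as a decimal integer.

27

v = 1010111011101100
Shift right by 2: 10101110111011
Mask low 5 bits: 11011 = 27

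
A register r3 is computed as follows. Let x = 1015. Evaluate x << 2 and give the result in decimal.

1015 = 001111110111
shift left by 2 → 111111011100 = 4060
(equivalently, 1015 × 2^2 = 1015 × 4)

4060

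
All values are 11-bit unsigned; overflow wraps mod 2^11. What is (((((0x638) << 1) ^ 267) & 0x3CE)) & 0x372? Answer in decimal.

0x638 = 11000111000
→ << 1 (mod 2^11) → 10001110000 = 1136
267 = 00100001011
→ ^ → 10101111011 = 1403
0x3CE = 01111001110
→ & → 00101001010 = 330
0x372 = 01101110010
→ & → 00101000010 = 322

322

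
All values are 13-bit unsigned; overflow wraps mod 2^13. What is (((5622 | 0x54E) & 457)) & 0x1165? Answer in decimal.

5622 = 1010111110110
0x54E = 0010101001110
→ | → 1010111111110 = 5630
457 = 0000111001001
→ & → 0000111001000 = 456
0x1165 = 1000101100101
→ & → 0000101000000 = 320

320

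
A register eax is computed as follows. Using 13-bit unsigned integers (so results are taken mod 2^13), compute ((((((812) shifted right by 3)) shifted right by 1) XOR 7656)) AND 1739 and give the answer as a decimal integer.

1226

812 = 0001100101100
→ shifted right by 3 → 0000001100101 = 101
→ shifted right by 1 → 0000000110010 = 50
7656 = 1110111101000
→ XOR → 1110111011010 = 7642
1739 = 0011011001011
→ AND → 0010011001010 = 1226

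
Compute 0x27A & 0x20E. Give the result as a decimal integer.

522

0x27A = 1001111010
0x20E = 1000001110
AND → 1000001010 = 522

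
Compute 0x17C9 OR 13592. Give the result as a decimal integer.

14297

0x17C9 = 01011111001001
13592 = 11010100011000
 OR → 11011111011001 = 14297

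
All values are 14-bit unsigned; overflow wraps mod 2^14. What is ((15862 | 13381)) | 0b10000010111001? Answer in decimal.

15862 = 11110111110110
13381 = 11010001000101
→ | → 11110111110111 = 15863
0b10000010111001 = 10000010111001
→ | → 11110111111111 = 15871

15871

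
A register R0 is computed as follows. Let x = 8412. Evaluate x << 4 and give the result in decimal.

134592

8412 = 000010000011011100
shift left by 4 → 100000110111000000 = 134592
(equivalently, 8412 × 2^4 = 8412 × 16)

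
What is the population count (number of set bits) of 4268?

4268 = 1000010101100
Count the 1s: 1 + 1 + 1 + 1 + 1 = 5

5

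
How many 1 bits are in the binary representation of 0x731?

6

0x731 = 11100110001
Count the 1s: 1 + 1 + 1 + 1 + 1 + 1 = 6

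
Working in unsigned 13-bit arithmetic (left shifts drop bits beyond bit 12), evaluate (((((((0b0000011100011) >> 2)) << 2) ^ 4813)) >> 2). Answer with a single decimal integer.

0b0000011100011 = 0000011100011
→ >> 2 → 0000000111000 = 56
→ << 2 (mod 2^13) → 0000011100000 = 224
4813 = 1001011001101
→ ^ → 1001000101101 = 4653
→ >> 2 → 0010010001011 = 1163

1163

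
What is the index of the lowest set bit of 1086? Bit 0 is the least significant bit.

1

1086 = 10000111110
Trailing zeros: 1, so the lowest set bit is bit 1 (value 2).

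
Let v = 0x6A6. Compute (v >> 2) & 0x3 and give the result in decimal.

1

v = 11010100110
Shift right by 2: 110101001
Mask low 2 bits: 01 = 1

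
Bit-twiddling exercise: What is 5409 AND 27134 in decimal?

5409 = 001010100100001
27134 = 110100111111110
AND → 000000100100000 = 288

288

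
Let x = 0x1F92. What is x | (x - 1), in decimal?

8083

x = 1111110010010 = 8082
x - 1 = 1111110010001
OR    = 1111110010011 = 8083
(x | (x - 1) sets all bits below the lowest set bit.)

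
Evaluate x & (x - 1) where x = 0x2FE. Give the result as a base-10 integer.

764

x = 1011111110 = 766
x - 1 = 1011111101
AND   = 1011111100 = 764
(x & (x - 1) clears the lowest set bit of x.)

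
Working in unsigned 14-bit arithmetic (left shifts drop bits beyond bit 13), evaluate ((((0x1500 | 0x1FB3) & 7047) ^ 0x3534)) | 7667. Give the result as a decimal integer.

16375

0x1500 = 01010100000000
0x1FB3 = 01111110110011
→ | → 01111110110011 = 8115
7047 = 01101110000111
→ & → 01101110000011 = 7043
0x3534 = 11010100110100
→ ^ → 10111010110111 = 11959
7667 = 01110111110011
→ | → 11111111110111 = 16375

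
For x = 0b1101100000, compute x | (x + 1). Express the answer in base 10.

865

x = 1101100000 = 864
x + 1 = 1101100001
OR    = 1101100001 = 865
(x | (x + 1) sets the lowest cleared bit.)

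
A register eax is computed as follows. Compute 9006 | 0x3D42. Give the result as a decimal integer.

16238

9006 = 10001100101110
0x3D42 = 11110101000010
 OR → 11111101101110 = 16238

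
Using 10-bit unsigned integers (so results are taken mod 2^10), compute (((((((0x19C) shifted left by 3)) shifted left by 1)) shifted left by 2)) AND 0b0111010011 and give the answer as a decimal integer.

256

0x19C = 0110011100
→ shifted left by 3 (mod 2^10) → 0011100000 = 224
→ shifted left by 1 (mod 2^10) → 0111000000 = 448
→ shifted left by 2 (mod 2^10) → 1100000000 = 768
0b0111010011 = 0111010011
→ AND → 0100000000 = 256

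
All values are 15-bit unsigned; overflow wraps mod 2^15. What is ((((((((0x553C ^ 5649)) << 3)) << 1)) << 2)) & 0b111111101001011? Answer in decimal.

19264

0x553C = 101010100111100
5649 = 001011000010001
→ ^ → 100001100101101 = 17197
→ << 3 (mod 2^15) → 001100101101000 = 6504
→ << 1 (mod 2^15) → 011001011010000 = 13008
→ << 2 (mod 2^15) → 100101101000000 = 19264
0b111111101001011 = 111111101001011
→ & → 100101101000000 = 19264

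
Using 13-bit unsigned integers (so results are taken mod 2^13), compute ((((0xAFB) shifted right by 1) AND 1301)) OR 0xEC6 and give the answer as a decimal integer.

4055

0xAFB = 0101011111011
→ shifted right by 1 → 0010101111101 = 1405
1301 = 0010100010101
→ AND → 0010100010101 = 1301
0xEC6 = 0111011000110
→ OR → 0111111010111 = 4055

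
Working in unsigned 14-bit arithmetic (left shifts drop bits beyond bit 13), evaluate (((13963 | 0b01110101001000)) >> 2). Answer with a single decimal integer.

13963 = 11011010001011
0b01110101001000 = 01110101001000
→ | → 11111111001011 = 16331
→ >> 2 → 00111111110010 = 4082

4082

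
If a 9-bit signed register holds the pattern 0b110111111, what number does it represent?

pattern = 110111111 (MSB is 1 ⇒ negative)
Invert: 001000000, add 1 → 001000001 = 65, so the value is -65.
(Equivalently: 447 - 2^9 = 447 - 512 = -65.)

-65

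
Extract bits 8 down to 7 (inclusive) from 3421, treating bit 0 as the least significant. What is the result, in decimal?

v = 110101011101
Shift right by 7: 11010
Mask low 2 bits: 10 = 2

2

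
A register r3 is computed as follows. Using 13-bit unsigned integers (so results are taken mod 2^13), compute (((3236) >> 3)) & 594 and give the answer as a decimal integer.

16

3236 = 0110010100100
→ >> 3 → 0000110010100 = 404
594 = 0001001010010
→ & → 0000000010000 = 16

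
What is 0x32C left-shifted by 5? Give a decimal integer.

0x32C = 000001100101100
shift left by 5 → 110010110000000 = 25984
(equivalently, 812 × 2^5 = 812 × 32)

25984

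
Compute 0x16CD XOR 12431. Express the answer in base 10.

9794

0x16CD = 01011011001101
12431 = 11000010001111
XOR → 10011001000010 = 9794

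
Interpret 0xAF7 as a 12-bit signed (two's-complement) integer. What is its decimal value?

-1289

pattern = 101011110111 (MSB is 1 ⇒ negative)
Invert: 010100001000, add 1 → 010100001001 = 1289, so the value is -1289.
(Equivalently: 2807 - 2^12 = 2807 - 4096 = -1289.)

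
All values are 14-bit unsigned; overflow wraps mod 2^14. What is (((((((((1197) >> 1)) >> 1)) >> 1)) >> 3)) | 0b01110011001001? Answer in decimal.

7387

1197 = 00010010101101
→ >> 1 → 00001001010110 = 598
→ >> 1 → 00000100101011 = 299
→ >> 1 → 00000010010101 = 149
→ >> 3 → 00000000010010 = 18
0b01110011001001 = 01110011001001
→ | → 01110011011011 = 7387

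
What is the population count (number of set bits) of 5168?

5168 = 1010000110000
Count the 1s: 1 + 1 + 1 + 1 = 4

4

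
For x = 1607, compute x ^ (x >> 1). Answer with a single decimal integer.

x = 11001000111 = 1607
x>>1 = 01100100011
XOR  = 10101100100 = 1380
(x ^ (x >> 1) gives the standard binary-reflected Gray code of x.)

1380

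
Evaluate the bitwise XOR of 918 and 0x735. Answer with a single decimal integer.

1187

918 = 01110010110
0x735 = 11100110101
XOR → 10010100011 = 1187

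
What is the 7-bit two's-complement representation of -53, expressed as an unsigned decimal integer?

53 in 7 bits: 0110101
Invert: 1001010
Add 1:  1001011 = 75
(Check: 2^7 - 53 = 128 - 53 = 75.)

75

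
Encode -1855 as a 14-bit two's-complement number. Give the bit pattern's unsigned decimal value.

1855 in 14 bits: 00011100111111
Invert: 11100011000000
Add 1:  11100011000001 = 14529
(Check: 2^14 - 1855 = 16384 - 1855 = 14529.)

14529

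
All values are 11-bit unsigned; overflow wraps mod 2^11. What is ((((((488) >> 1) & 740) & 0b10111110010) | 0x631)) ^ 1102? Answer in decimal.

703

488 = 00111101000
→ >> 1 → 00011110100 = 244
740 = 01011100100
→ & → 00011100100 = 228
0b10111110010 = 10111110010
→ & → 00011100000 = 224
0x631 = 11000110001
→ | → 11011110001 = 1777
1102 = 10001001110
→ ^ → 01010111111 = 703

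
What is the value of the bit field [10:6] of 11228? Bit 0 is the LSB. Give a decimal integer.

v = 010101111011100
Shift right by 6: 010101111
Mask low 5 bits: 01111 = 15

15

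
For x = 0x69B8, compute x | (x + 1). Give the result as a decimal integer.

x = 110100110111000 = 27064
x + 1 = 110100110111001
OR    = 110100110111001 = 27065
(x | (x + 1) sets the lowest cleared bit.)

27065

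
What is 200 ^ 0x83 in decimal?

200 = 11001000
0x83 = 10000011
XOR → 01001011 = 75

75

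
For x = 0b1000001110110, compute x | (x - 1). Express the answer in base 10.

4215

x = 1000001110110 = 4214
x - 1 = 1000001110101
OR    = 1000001110111 = 4215
(x | (x - 1) sets all bits below the lowest set bit.)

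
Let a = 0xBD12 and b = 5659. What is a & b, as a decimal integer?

0xBD12 = 1011110100010010
5659 = 0001011000011011
AND → 0001010000010010 = 5138

5138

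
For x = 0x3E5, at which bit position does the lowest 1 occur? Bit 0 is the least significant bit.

0

0x3E5 = 1111100101
Trailing zeros: 0, so the lowest set bit is bit 0 (value 1).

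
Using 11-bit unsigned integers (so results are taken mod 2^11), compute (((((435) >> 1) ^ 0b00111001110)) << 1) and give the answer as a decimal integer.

435 = 00110110011
→ >> 1 → 00011011001 = 217
0b00111001110 = 00111001110
→ ^ → 00100010111 = 279
→ << 1 (mod 2^11) → 01000101110 = 558

558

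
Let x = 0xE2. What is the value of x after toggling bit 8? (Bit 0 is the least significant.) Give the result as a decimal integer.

482

x = 00011100010
bit 8 is currently 0; toggle it via x ^ (1 << 8) = x ^ 256
→ 00111100010 = 482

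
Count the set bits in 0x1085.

4

0x1085 = 1000010000101
Count the 1s: 1 + 1 + 1 + 1 = 4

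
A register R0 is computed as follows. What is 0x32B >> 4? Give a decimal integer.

0x32B = 1100101011
shift right by 4 → 0000110010 = 50
(equivalently, floor(811 / 16))

50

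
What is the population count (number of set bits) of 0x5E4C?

0x5E4C = 101111001001100
Count the 1s: 1 + 1 + 1 + 1 + 1 + 1 + 1 + 1 = 8

8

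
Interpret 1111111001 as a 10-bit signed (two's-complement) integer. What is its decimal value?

pattern = 1111111001 (MSB is 1 ⇒ negative)
Invert: 0000000110, add 1 → 0000000111 = 7, so the value is -7.
(Equivalently: 1017 - 2^10 = 1017 - 1024 = -7.)

-7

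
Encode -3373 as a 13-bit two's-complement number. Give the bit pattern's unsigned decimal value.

3373 in 13 bits: 0110100101101
Invert: 1001011010010
Add 1:  1001011010011 = 4819
(Check: 2^13 - 3373 = 8192 - 3373 = 4819.)

4819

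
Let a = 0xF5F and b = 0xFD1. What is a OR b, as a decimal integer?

4063

0xF5F = 111101011111
0xFD1 = 111111010001
 OR → 111111011111 = 4063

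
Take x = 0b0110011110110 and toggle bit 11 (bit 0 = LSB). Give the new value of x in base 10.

x = 0110011110110
bit 11 is currently 1; toggle it via x ^ (1 << 11) = x ^ 2048
→ 0010011110110 = 1270

1270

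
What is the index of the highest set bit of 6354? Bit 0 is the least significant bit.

12

6354 = 1100011010010
The topmost 1 is at position 12 (since 2^12 = 4096 ≤ 6354 < 8192).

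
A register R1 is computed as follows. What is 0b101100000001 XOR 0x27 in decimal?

a = 101100000001
0x27 = 000000100111
XOR → 101100100110 = 2854

2854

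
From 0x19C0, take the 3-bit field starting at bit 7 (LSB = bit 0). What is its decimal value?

v = 001100111000000
Shift right by 7: 00110011
Mask low 3 bits: 011 = 3

3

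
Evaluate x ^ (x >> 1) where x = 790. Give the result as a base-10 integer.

669

x = 1100010110 = 790
x>>1 = 0110001011
XOR  = 1010011101 = 669
(x ^ (x >> 1) gives the standard binary-reflected Gray code of x.)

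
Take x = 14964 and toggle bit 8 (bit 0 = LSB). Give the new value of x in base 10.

15220

x = 11101001110100
bit 8 is currently 0; toggle it via x ^ (1 << 8) = x ^ 256
→ 11101101110100 = 15220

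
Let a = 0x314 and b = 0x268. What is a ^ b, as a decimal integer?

380

0x314 = 1100010100
0x268 = 1001101000
XOR → 0101111100 = 380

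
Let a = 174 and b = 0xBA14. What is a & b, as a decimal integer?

174 = 0000000010101110
0xBA14 = 1011101000010100
AND → 0000000000000100 = 4

4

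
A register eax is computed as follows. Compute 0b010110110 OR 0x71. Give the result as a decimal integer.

a = 10110110
0x71 = 01110001
 OR → 11110111 = 247

247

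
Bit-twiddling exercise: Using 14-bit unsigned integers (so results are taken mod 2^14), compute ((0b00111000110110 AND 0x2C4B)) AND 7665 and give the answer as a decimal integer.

0b00111000110110 = 00111000110110
0x2C4B = 10110001001011
→ AND → 00110000000010 = 3074
7665 = 01110111110001
→ AND → 00110000000000 = 3072

3072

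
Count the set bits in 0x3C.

4

0x3C = 111100
Count the 1s: 1 + 1 + 1 + 1 = 4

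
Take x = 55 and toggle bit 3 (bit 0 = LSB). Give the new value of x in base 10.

63

x = 00110111
bit 3 is currently 0; toggle it via x ^ (1 << 3) = x ^ 8
→ 00111111 = 63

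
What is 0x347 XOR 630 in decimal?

0x347 = 1101000111
630 = 1001110110
XOR → 0100110001 = 305

305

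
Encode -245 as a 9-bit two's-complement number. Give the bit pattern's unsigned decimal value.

267

245 in 9 bits: 011110101
Invert: 100001010
Add 1:  100001011 = 267
(Check: 2^9 - 245 = 512 - 245 = 267.)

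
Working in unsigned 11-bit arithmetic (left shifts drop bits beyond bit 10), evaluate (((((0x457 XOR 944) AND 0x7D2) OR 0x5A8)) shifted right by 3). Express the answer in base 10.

0x457 = 10001010111
944 = 01110110000
→ XOR → 11111100111 = 2023
0x7D2 = 11111010010
→ AND → 11111000010 = 1986
0x5A8 = 10110101000
→ OR → 11111101010 = 2026
→ shifted right by 3 → 00011111101 = 253

253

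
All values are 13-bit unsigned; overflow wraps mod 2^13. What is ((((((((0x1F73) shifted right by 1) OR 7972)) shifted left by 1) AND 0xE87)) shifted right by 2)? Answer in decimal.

0x1F73 = 1111101110011
→ shifted right by 1 → 0111110111001 = 4025
7972 = 1111100100100
→ OR → 1111110111101 = 8125
→ shifted left by 1 (mod 2^13) → 1111101111010 = 8058
0xE87 = 0111010000111
→ AND → 0111000000010 = 3586
→ shifted right by 2 → 0001110000000 = 896

896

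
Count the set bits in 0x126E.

7

0x126E = 1001001101110
Count the 1s: 1 + 1 + 1 + 1 + 1 + 1 + 1 = 7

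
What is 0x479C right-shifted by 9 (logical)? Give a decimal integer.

35

0x479C = 100011110011100
shift right by 9 → 000000000100011 = 35
(equivalently, floor(18332 / 512))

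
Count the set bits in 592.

3

592 = 1001010000
Count the 1s: 1 + 1 + 1 = 3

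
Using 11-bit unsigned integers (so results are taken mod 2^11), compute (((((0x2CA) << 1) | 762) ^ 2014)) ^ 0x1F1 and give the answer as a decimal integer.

465

0x2CA = 01011001010
→ << 1 (mod 2^11) → 10110010100 = 1428
762 = 01011111010
→ | → 11111111110 = 2046
2014 = 11111011110
→ ^ → 00000100000 = 32
0x1F1 = 00111110001
→ ^ → 00111010001 = 465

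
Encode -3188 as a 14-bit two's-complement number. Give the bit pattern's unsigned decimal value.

13196

3188 in 14 bits: 00110001110100
Invert: 11001110001011
Add 1:  11001110001100 = 13196
(Check: 2^14 - 3188 = 16384 - 3188 = 13196.)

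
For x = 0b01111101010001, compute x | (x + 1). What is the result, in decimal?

x = 1111101010001 = 8017
x + 1 = 1111101010010
OR    = 1111101010011 = 8019
(x | (x + 1) sets the lowest cleared bit.)

8019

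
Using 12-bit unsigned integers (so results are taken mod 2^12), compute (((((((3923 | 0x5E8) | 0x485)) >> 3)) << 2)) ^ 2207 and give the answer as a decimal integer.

3923 = 111101010011
0x5E8 = 010111101000
→ | → 111111111011 = 4091
0x485 = 010010000101
→ | → 111111111111 = 4095
→ >> 3 → 000111111111 = 511
→ << 2 (mod 2^12) → 011111111100 = 2044
2207 = 100010011111
→ ^ → 111101100011 = 3939

3939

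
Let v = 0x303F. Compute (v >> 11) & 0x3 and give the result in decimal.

2

v = 11000000111111
Shift right by 11: 110
Mask low 2 bits: 10 = 2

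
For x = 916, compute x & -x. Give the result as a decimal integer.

4

x = 1110010100 = 916
-x (two's complement) = …0001101100
AND   = 0000000100 = 4
(x & -x isolates the lowest set bit of x.)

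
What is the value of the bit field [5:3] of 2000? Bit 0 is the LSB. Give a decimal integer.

2

v = 11111010000
Shift right by 3: 11111010
Mask low 3 bits: 010 = 2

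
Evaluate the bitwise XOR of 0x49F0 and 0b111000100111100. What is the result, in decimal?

0x49F0 = 100100111110000
b = 111000100111100
XOR → 011100011001100 = 14540

14540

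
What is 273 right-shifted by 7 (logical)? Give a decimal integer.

273 = 100010001
shift right by 7 → 000000010 = 2
(equivalently, floor(273 / 128))

2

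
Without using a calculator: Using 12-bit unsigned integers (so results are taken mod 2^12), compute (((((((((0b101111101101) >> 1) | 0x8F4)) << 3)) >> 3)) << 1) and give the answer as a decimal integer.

0b101111101101 = 101111101101
→ >> 1 → 010111110110 = 1526
0x8F4 = 100011110100
→ | → 110111110110 = 3574
→ << 3 (mod 2^12) → 111110110000 = 4016
→ >> 3 → 000111110110 = 502
→ << 1 (mod 2^12) → 001111101100 = 1004

1004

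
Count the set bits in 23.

4

23 = 10111
Count the 1s: 1 + 1 + 1 + 1 = 4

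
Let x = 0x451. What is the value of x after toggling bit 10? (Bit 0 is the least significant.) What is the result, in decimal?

81

x = 0010001010001
bit 10 is currently 1; toggle it via x ^ (1 << 10) = x ^ 1024
→ 0000001010001 = 81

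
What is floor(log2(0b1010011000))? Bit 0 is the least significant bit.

0b1010011000 = 1010011000
The topmost 1 is at position 9 (since 2^9 = 512 ≤ 664 < 1024).

9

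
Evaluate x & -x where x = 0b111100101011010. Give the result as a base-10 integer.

x = 111100101011010 = 31066
-x (two's complement) = …000011010100110
AND   = 000000000000010 = 2
(x & -x isolates the lowest set bit of x.)

2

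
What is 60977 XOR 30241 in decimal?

38928

60977 = 1110111000110001
30241 = 0111011000100001
XOR → 1001100000010000 = 38928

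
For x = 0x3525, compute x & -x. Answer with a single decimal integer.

x = 11010100100101 = 13605
-x (two's complement) = …00101011011011
AND   = 00000000000001 = 1
(x & -x isolates the lowest set bit of x.)

1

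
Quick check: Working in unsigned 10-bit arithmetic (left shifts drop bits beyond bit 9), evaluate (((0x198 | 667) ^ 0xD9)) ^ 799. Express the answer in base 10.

0x198 = 0110011000
667 = 1010011011
→ | → 1110011011 = 923
0xD9 = 0011011001
→ ^ → 1101000010 = 834
799 = 1100011111
→ ^ → 0001011101 = 93

93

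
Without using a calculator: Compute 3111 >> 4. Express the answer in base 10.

3111 = 110000100111
shift right by 4 → 000011000010 = 194
(equivalently, floor(3111 / 16))

194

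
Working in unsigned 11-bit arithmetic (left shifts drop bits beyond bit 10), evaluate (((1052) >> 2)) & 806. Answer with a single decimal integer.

1052 = 10000011100
→ >> 2 → 00100000111 = 263
806 = 01100100110
→ & → 00100000110 = 262

262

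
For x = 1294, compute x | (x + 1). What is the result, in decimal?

1295

x = 10100001110 = 1294
x + 1 = 10100001111
OR    = 10100001111 = 1295
(x | (x + 1) sets the lowest cleared bit.)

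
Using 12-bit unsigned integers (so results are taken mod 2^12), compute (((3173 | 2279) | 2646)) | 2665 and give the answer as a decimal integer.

3839

3173 = 110001100101
2279 = 100011100111
→ | → 110011100111 = 3303
2646 = 101001010110
→ | → 111011110111 = 3831
2665 = 101001101001
→ | → 111011111111 = 3839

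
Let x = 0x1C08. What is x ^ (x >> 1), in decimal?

4620

x = 1110000001000 = 7176
x>>1 = 0111000000100
XOR  = 1001000001100 = 4620
(x ^ (x >> 1) gives the standard binary-reflected Gray code of x.)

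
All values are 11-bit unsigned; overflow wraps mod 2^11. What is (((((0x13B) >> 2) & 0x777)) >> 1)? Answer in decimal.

35

0x13B = 00100111011
→ >> 2 → 00001001110 = 78
0x777 = 11101110111
→ & → 00001000110 = 70
→ >> 1 → 00000100011 = 35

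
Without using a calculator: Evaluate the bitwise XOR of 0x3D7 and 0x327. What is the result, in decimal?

0x3D7 = 1111010111
0x327 = 1100100111
XOR → 0011110000 = 240

240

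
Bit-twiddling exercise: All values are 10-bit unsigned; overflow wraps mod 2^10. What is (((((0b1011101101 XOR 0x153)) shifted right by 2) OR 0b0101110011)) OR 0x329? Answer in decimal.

1023

0b1011101101 = 1011101101
0x153 = 0101010011
→ XOR → 1110111110 = 958
→ shifted right by 2 → 0011101111 = 239
0b0101110011 = 0101110011
→ OR → 0111111111 = 511
0x329 = 1100101001
→ OR → 1111111111 = 1023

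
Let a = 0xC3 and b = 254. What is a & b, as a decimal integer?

0xC3 = 11000011
254 = 11111110
AND → 11000010 = 194

194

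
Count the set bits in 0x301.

3

0x301 = 1100000001
Count the 1s: 1 + 1 + 1 = 3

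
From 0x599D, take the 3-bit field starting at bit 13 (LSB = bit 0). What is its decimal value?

v = 0101100110011101
Shift right by 13: 010
Mask low 3 bits: 010 = 2

2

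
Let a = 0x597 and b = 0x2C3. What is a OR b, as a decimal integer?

2007

0x597 = 10110010111
0x2C3 = 01011000011
 OR → 11111010111 = 2007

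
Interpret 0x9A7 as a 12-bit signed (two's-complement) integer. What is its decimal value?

-1625

pattern = 100110100111 (MSB is 1 ⇒ negative)
Invert: 011001011000, add 1 → 011001011001 = 1625, so the value is -1625.
(Equivalently: 2471 - 2^12 = 2471 - 4096 = -1625.)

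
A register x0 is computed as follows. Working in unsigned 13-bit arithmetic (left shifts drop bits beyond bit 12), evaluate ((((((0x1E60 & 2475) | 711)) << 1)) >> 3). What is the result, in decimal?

0x1E60 = 1111001100000
2475 = 0100110101011
→ & → 0100000100000 = 2080
711 = 0001011000111
→ | → 0101011100111 = 2791
→ << 1 (mod 2^13) → 1010111001110 = 5582
→ >> 3 → 0001010111001 = 697

697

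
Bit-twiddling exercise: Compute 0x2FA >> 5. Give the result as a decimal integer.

23

0x2FA = 1011111010
shift right by 5 → 0000010111 = 23
(equivalently, floor(762 / 32))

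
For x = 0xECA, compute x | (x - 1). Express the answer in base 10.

x = 111011001010 = 3786
x - 1 = 111011001001
OR    = 111011001011 = 3787
(x | (x - 1) sets all bits below the lowest set bit.)

3787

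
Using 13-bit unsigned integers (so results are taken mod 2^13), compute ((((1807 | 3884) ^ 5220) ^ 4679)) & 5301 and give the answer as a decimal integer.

1807 = 0011100001111
3884 = 0111100101100
→ | → 0111100101111 = 3887
5220 = 1010001100100
→ ^ → 1101101001011 = 6987
4679 = 1001001000111
→ ^ → 0100100001100 = 2316
5301 = 1010010110101
→ & → 0000000000100 = 4

4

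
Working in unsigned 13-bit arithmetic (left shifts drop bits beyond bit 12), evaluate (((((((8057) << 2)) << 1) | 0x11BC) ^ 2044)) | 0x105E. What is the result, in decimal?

7262

8057 = 1111101111001
→ << 2 (mod 2^13) → 1110111100100 = 7652
→ << 1 (mod 2^13) → 1101111001000 = 7112
0x11BC = 1000110111100
→ | → 1101111111100 = 7164
2044 = 0011111111100
→ ^ → 1110000000000 = 7168
0x105E = 1000001011110
→ | → 1110001011110 = 7262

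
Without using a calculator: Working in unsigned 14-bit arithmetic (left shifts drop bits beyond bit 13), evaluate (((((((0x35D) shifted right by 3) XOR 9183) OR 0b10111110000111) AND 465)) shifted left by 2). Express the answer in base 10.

0x35D = 00001101011101
→ shifted right by 3 → 00000001101011 = 107
9183 = 10001111011111
→ XOR → 10001110110100 = 9140
0b10111110000111 = 10111110000111
→ OR → 10111110110111 = 12215
465 = 00000111010001
→ AND → 00000110010001 = 401
→ shifted left by 2 (mod 2^14) → 00011001000100 = 1604

1604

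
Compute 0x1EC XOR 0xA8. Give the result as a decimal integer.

0x1EC = 111101100
0xA8 = 010101000
XOR → 101000100 = 324

324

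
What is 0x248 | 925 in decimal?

989

0x248 = 1001001000
925 = 1110011101
 OR → 1111011101 = 989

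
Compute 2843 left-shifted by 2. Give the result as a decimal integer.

11372

2843 = 00101100011011
shift left by 2 → 10110001101100 = 11372
(equivalently, 2843 × 2^2 = 2843 × 4)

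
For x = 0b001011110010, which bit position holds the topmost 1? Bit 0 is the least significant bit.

0b001011110010 = 1011110010
The topmost 1 is at position 9 (since 2^9 = 512 ≤ 754 < 1024).

9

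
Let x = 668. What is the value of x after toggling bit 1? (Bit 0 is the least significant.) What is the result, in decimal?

x = 01010011100
bit 1 is currently 0; toggle it via x ^ (1 << 1) = x ^ 2
→ 01010011110 = 670

670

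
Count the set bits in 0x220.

2

0x220 = 1000100000
Count the 1s: 1 + 1 = 2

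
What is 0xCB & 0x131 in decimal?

0xCB = 011001011
0x131 = 100110001
AND → 000000001 = 1

1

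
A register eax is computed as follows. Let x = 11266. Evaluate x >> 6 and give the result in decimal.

176

11266 = 10110000000010
shift right by 6 → 00000010110000 = 176
(equivalently, floor(11266 / 64))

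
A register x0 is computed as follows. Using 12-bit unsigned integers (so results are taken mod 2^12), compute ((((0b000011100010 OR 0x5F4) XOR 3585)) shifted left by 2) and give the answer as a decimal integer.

0b000011100010 = 000011100010
0x5F4 = 010111110100
→ OR → 010111110110 = 1526
3585 = 111000000001
→ XOR → 101111110111 = 3063
→ shifted left by 2 (mod 2^12) → 111111011100 = 4060

4060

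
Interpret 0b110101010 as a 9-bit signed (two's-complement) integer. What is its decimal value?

pattern = 110101010 (MSB is 1 ⇒ negative)
Invert: 001010101, add 1 → 001010110 = 86, so the value is -86.
(Equivalently: 426 - 2^9 = 426 - 512 = -86.)

-86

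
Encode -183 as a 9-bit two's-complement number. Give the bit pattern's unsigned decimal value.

329

183 in 9 bits: 010110111
Invert: 101001000
Add 1:  101001001 = 329
(Check: 2^9 - 183 = 512 - 183 = 329.)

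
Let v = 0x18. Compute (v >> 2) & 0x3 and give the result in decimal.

2

v = 000011000
Shift right by 2: 0000110
Mask low 2 bits: 10 = 2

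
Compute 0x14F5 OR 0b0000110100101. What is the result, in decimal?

5621

0x14F5 = 1010011110101
b = 0000110100101
 OR → 1010111110101 = 5621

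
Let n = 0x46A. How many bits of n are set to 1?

5

0x46A = 10001101010
Count the 1s: 1 + 1 + 1 + 1 + 1 = 5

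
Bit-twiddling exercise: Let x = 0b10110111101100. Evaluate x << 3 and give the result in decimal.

x = 00010110111101100
shift left by 3 → 10110111101100000 = 94048
(equivalently, 11756 × 2^3 = 11756 × 8)

94048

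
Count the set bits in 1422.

1422 = 10110001110
Count the 1s: 1 + 1 + 1 + 1 + 1 + 1 = 6

6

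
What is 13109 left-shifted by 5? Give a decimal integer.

13109 = 0000011001100110101
shift left by 5 → 1100110011010100000 = 419488
(equivalently, 13109 × 2^5 = 13109 × 32)

419488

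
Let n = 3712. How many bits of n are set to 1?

3712 = 111010000000
Count the 1s: 1 + 1 + 1 + 1 = 4

4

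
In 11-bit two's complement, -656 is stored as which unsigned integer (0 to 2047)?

656 in 11 bits: 01010010000
Invert: 10101101111
Add 1:  10101110000 = 1392
(Check: 2^11 - 656 = 2048 - 656 = 1392.)

1392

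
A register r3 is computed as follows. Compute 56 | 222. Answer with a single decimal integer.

254

56 = 00111000
222 = 11011110
 OR → 11111110 = 254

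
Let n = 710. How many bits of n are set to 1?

5

710 = 1011000110
Count the 1s: 1 + 1 + 1 + 1 + 1 = 5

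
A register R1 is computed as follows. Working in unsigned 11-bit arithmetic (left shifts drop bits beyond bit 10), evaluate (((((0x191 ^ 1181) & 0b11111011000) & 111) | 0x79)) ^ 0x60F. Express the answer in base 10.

0x191 = 00110010001
1181 = 10010011101
→ ^ → 10100001100 = 1292
0b11111011000 = 11111011000
→ & → 10100001000 = 1288
111 = 00001101111
→ & → 00000001000 = 8
0x79 = 00001111001
→ | → 00001111001 = 121
0x60F = 11000001111
→ ^ → 11001110110 = 1654

1654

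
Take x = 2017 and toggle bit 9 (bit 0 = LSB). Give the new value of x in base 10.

x = 00011111100001
bit 9 is currently 1; toggle it via x ^ (1 << 9) = x ^ 512
→ 00010111100001 = 1505

1505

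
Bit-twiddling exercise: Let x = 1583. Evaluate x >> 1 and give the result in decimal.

1583 = 11000101111
shift right by 1 → 01100010111 = 791
(equivalently, floor(1583 / 2))

791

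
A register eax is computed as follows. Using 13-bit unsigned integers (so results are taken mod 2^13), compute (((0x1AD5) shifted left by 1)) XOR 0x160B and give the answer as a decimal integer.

0x1AD5 = 1101011010101
→ shifted left by 1 (mod 2^13) → 1010110101010 = 5546
0x160B = 1011000001011
→ XOR → 0001110100001 = 929

929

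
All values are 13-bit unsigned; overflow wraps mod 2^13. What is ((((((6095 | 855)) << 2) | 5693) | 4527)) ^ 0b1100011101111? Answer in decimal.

1808

6095 = 1011111001111
855 = 0001101010111
→ | → 1011111011111 = 6111
→ << 2 (mod 2^13) → 1111101111100 = 8060
5693 = 1011000111101
→ | → 1111101111101 = 8061
4527 = 1000110101111
→ | → 1111111111111 = 8191
0b1100011101111 = 1100011101111
→ ^ → 0011100010000 = 1808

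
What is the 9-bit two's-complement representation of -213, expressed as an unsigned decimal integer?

213 in 9 bits: 011010101
Invert: 100101010
Add 1:  100101011 = 299
(Check: 2^9 - 213 = 512 - 213 = 299.)

299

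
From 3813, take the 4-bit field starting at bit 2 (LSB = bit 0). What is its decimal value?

9

v = 0111011100101
Shift right by 2: 01110111001
Mask low 4 bits: 1001 = 9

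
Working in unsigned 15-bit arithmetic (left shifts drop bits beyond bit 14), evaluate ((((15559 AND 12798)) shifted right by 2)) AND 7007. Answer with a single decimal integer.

15559 = 011110011000111
12798 = 011000111111110
→ AND → 011000011000110 = 12486
→ shifted right by 2 → 000110000110001 = 3121
7007 = 001101101011111
→ AND → 000100000010001 = 2065

2065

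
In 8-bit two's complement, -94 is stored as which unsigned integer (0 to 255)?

94 in 8 bits: 01011110
Invert: 10100001
Add 1:  10100010 = 162
(Check: 2^8 - 94 = 256 - 94 = 162.)

162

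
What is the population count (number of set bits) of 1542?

1542 = 11000000110
Count the 1s: 1 + 1 + 1 + 1 = 4

4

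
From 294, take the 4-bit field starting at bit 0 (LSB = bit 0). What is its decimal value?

v = 00100100110
Shift right by 0: 00100100110
Mask low 4 bits: 0110 = 6

6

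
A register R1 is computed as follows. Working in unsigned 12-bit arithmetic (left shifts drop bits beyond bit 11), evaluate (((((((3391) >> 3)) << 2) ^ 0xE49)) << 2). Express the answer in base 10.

3391 = 110100111111
→ >> 3 → 000110100111 = 423
→ << 2 (mod 2^12) → 011010011100 = 1692
0xE49 = 111001001001
→ ^ → 100011010101 = 2261
→ << 2 (mod 2^12) → 001101010100 = 852

852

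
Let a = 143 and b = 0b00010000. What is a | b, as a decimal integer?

159

143 = 10001111
b = 00010000
 OR → 10011111 = 159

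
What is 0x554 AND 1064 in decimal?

1024

0x554 = 10101010100
1064 = 10000101000
AND → 10000000000 = 1024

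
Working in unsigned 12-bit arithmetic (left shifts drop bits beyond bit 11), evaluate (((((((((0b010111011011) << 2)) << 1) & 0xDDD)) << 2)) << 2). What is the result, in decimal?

3456

0b010111011011 = 010111011011
→ << 2 (mod 2^12) → 011101101100 = 1900
→ << 1 (mod 2^12) → 111011011000 = 3800
0xDDD = 110111011101
→ & → 110011011000 = 3288
→ << 2 (mod 2^12) → 001101100000 = 864
→ << 2 (mod 2^12) → 110110000000 = 3456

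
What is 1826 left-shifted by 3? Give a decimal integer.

1826 = 00011100100010
shift left by 3 → 11100100010000 = 14608
(equivalently, 1826 × 2^3 = 1826 × 8)

14608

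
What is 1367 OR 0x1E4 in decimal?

1367 = 10101010111
0x1E4 = 00111100100
 OR → 10111110111 = 1527

1527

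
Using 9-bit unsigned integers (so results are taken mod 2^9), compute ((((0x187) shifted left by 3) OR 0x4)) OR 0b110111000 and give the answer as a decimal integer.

0x187 = 110000111
→ shifted left by 3 (mod 2^9) → 000111000 = 56
0x4 = 000000100
→ OR → 000111100 = 60
0b110111000 = 110111000
→ OR → 110111100 = 444

444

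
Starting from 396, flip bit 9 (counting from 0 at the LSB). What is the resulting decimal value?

908

x = 0110001100
bit 9 is currently 0; toggle it via x ^ (1 << 9) = x ^ 512
→ 1110001100 = 908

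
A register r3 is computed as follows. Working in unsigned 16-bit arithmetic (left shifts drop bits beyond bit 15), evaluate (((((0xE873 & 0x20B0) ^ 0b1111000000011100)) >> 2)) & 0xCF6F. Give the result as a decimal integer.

0xE873 = 1110100001110011
0x20B0 = 0010000010110000
→ & → 0010000000110000 = 8240
0b1111000000011100 = 1111000000011100
→ ^ → 1101000000101100 = 53292
→ >> 2 → 0011010000001011 = 13323
0xCF6F = 1100111101101111
→ & → 0000010000001011 = 1035

1035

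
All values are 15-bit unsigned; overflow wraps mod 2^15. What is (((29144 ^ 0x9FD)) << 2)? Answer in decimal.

29144 = 111000111011000
0x9FD = 000100111111101
→ ^ → 111100000100101 = 30757
→ << 2 (mod 2^15) → 110000010010100 = 24724

24724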